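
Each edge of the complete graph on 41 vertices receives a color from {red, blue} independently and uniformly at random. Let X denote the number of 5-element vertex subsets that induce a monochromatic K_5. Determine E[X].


Let X = Σ_S X_S over the C(41, 5) = 749398 subsets S of size 5, where X_S = 1 if the K_5 on S is monochromatic.
For a fixed S, the K_5 on S has C(5, 2) = 10 edges. P[all 10 edges red] = (1/2)^10, and likewise for blue, so P[monochromatic] = 2·(1/2)^10 = 2^{1 − 10} = 1/512.
Summing: E[X] = C(41, 5) · 2^{1 − 10} = 749398 · 1/512 = 374699/256.
Numerically: E[X] ≈ 1463.6680.

E[X] = C(41,5)·2^(1−C(5,2)) = 374699/256 ≈ 1463.6680.


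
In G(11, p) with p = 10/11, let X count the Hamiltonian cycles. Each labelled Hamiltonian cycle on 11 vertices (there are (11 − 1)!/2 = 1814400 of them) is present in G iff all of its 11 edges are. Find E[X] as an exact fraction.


K_11 has (11 − 1)!/2 = 1814400 labelled Hamiltonian cycles.
For each such Hamiltonian cycle H, let X_H = 1 if all 11 edges of H are present in G. Then P[X_H = 1] = p^{11} = (10/11)^{11} = 100000000000/285311670611.
Summing the indicators: E[X] = Σ_H E[X_H] = 1814400 · p^{11} = 1814400 · 100000000000/285311670611 = 181440000000000000/285311670611.
Numerically: E[X] ≈ 6.3594e+05.

E[X] = 1814400 · (10/11)^{11} = 181440000000000000/285311670611 ≈ 6.3594e+05.


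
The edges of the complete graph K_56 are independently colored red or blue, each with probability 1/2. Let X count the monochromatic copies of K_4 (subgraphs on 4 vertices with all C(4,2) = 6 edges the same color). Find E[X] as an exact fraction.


Let X = Σ_S X_S over the C(56, 4) = 367290 subsets S of size 4, where X_S = 1 if the K_4 on S is monochromatic.
For a fixed S, the K_4 on S has C(4, 2) = 6 edges. P[all 6 edges red] = (1/2)^6, and likewise for blue, so P[monochromatic] = 2·(1/2)^6 = 2^{1 − 6} = 1/32.
By linearity of expectation: E[X] = C(56, 4) · 2^{1 − 6} = 367290 · 1/32 = 183645/16.
Numerically: E[X] ≈ 11477.81250.

E[X] = C(56,4)·2^(1−C(4,2)) = 183645/16 ≈ 11477.81250.


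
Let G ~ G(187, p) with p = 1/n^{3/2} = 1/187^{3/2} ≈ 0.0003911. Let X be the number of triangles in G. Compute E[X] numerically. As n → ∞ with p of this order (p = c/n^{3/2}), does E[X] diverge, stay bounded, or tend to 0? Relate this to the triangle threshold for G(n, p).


Number of potential triangles: C(187, 3) = 1072445.
Each occurs with probability p³ ≈ (0.0003911)³ ≈ 5.980160e-11.
By linearity: E[X] = C(187, 3)·p³ ≈ 1072445 · 5.980160e-11 ≈ 0.0001.
Since α = 3/2 > 1, p = c/n^{3/2} = o(1/n) is below the triangle threshold p ~ 1/n. Asymptotically E[X] ~ (c³/6)·n^{3(1−α)} = (1³/6)·n^{-1.5} → 0, so by Markov's inequality G has no triangles w.h.p.

E[X] ≈ 0.0001; in regime p = Θ(1/n^{3/2}) E[X] tends to 0 (below the triangle threshold p ~ 1/n).


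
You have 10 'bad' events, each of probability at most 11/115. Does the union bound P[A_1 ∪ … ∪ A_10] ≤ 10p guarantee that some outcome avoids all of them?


Union bound: P[∪_{i=1}^{10} A_i] ≤ Σ_i P[A_i] ≤ 10·p = 10·(11/115) = 22/23.
Numerically: 22/23 ≈ 0.95652.
Is 22/23 < 1? YES.
Since P[∪ A_i] ≤ 22/23 < 1, the complement has P[∩ A_i^c] ≥ 1 − 22/23 = 1/23 > 0, so some outcome avoids every A_i.

10·p = 22/23 ≈ 0.95652; existence CERTIFIED by the union bound.


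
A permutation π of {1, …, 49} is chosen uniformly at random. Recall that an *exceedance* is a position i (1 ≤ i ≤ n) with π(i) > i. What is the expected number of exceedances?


Write X = Σ_{i=1}^{49} X_i, where X_i = 1_{π(i) > i}.
For each fixed i, π(i) is uniform over {1, …, 49} (marginal of a uniform permutation), so P[π(i) > i] = (n − i)/n. Summing: Σ_{i=1}^{49} (n − i)/n = (0 + 1 + … + 48)/49 = 49(49 − 1)/(2·49) = (49 − 1)/2.
Hence E[X] = Σ_{i=1}^{49} (49 − i)/49 = 24 ≈ 24.0000.

E[X] = 24 = 24.0000.


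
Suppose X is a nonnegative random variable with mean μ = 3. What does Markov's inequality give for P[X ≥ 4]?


μ = E[X] = 3, a = 4.
Markov: P[X ≥ 4] ≤ μ/a = (3)/4 = 3/4.
Numerically: ≈ 0.750.
(Since a = 4 > μ = 3.000, the bound 3/4 is < 1 and informative.)

P[X ≥ 4] ≤ 3/4 ≈ 0.750.


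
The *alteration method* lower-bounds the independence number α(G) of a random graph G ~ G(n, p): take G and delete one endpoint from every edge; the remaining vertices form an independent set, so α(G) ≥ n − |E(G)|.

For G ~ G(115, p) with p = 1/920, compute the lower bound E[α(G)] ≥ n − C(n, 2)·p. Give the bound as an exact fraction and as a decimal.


E[|E(G)|] = C(115, 2)·p = 6555 · (1/920) = 57/8.
E[α(G)] ≥ n − E[|E(G)|] = 115 − 57/8 = 863/8.
Numerically: ≈ 107.87500.
(This is only a lower bound; the true E[α(G)] may be larger.)

E[α(G)] ≥ 863/8 ≈ 107.87500.


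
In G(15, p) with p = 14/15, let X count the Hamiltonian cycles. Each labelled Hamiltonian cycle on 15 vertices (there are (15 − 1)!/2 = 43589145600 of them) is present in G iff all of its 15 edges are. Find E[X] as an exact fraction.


K_15 has (15 − 1)!/2 = 43589145600 labelled Hamiltonian cycles.
For each such Hamiltonian cycle H, let X_H = 1 if all 15 edges of H are present in G. Then P[X_H = 1] = p^{15} = (14/15)^{15} = 155568095557812224/437893890380859375.
Summing the indicators: E[X] = Σ_H E[X_H] = 43589145600 · p^{15} = 43589145600 · 155568095557812224/437893890380859375 = 1116227221067356419653632/72081298828125.
Numerically: E[X] ≈ 1.55e+10.

E[X] = 43589145600 · (14/15)^{15} = 1116227221067356419653632/72081298828125 ≈ 1.55e+10.


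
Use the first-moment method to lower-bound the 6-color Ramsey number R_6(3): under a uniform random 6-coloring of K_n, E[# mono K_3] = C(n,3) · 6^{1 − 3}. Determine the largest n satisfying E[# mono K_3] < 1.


We need C(n, 3) · 6^{1 − 3} < 1, i.e. C(n, 3) < 6^{3 − 1} = 36.
Check values of n near the boundary:
  n = 3: C(3, 3) = 1; 1 < 36? YES
  n = 4: C(4, 3) = 4; 4 < 36? YES
  n = 5: C(5, 3) = 10; 10 < 36? YES
  n = 6: C(6, 3) = 20; 20 < 36? YES
  n = 7: C(7, 3) = 35; 35 < 36? YES
  n = 8: C(8, 3) = 56; 56 < 36? NO
The largest n with C(n, 3) < 36 is n = 7 (where E[X] = 35/36 ≈ 0.97222). Hence R_6(3) > 7, i.e. R_6(3) ≥ 8.

Largest n = 7; hence R_6(3) > 7.


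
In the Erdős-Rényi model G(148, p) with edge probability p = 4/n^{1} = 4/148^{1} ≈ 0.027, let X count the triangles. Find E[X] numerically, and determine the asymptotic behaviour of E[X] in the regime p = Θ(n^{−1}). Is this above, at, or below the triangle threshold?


Number of potential triangles: C(148, 3) = 529396.
Each occurs with probability p³ ≈ (0.027)³ ≈ 1.97422e-05.
By linearity: E[X] = C(148, 3)·p³ ≈ 529396 · 1.97422e-05 ≈ 10.451.
Here α = 1, so p = 4/n is exactly at the triangle threshold p ~ 1/n. Asymptotically E[X] → c³/6 = 4³/6 = 32/3 ≈ 10.667, a bounded constant. In this regime the triangle count is asymptotically Poisson(c³/6).

E[X] ≈ 10.451; in regime p = Θ(1/n^{1}) E[X] stays bounded (at the triangle threshold p ~ 1/n).


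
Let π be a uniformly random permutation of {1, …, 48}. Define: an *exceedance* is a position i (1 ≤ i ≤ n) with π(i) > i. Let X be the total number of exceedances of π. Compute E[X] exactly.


Write X = Σ_{i=1}^{48} X_i, where X_i = 1_{π(i) > i}.
For each fixed i, π(i) is uniform over {1, …, 48} (marginal of a uniform permutation), so P[π(i) > i] = (n − i)/n. Summing: Σ_{i=1}^{48} (n − i)/n = (0 + 1 + … + 47)/48 = 48(48 − 1)/(2·48) = (48 − 1)/2.
Hence E[X] = Σ_{i=1}^{48} (48 − i)/48 = 47/2 ≈ 23.500.

E[X] = 47/2 = 23.500.


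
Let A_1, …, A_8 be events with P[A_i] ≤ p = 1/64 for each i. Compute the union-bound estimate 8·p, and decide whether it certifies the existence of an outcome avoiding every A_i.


Union bound: P[∪_{i=1}^{8} A_i] ≤ Σ_i P[A_i] ≤ 8·p = 8·(1/64) = 1/8.
Numerically: 1/8 ≈ 0.12500.
Is 1/8 < 1? YES.
Since P[∪ A_i] ≤ 1/8 < 1, the complement has P[∩ A_i^c] ≥ 1 − 1/8 = 7/8 > 0, so some outcome avoids every A_i.

8·p = 1/8 ≈ 0.12500; existence CERTIFIED by the union bound.


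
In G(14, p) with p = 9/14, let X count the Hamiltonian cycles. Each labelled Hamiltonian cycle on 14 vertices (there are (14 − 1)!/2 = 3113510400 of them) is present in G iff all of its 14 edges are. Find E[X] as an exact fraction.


K_14 has (14 − 1)!/2 = 3113510400 labelled Hamiltonian cycles.
For each such Hamiltonian cycle H, let X_H = 1 if all 14 edges of H are present in G. Then P[X_H = 1] = p^{14} = (9/14)^{14} = 22876792454961/11112006825558016.
Summing the indicators: E[X] = Σ_H E[X_H] = 3113510400 · p^{14} = 3113510400 · 22876792454961/11112006825558016 = 19873641525435994725/3100448333024.
Numerically: E[X] ≈ 6.40993e+06.

E[X] = 3113510400 · (9/14)^{14} = 19873641525435994725/3100448333024 ≈ 6.40993e+06.


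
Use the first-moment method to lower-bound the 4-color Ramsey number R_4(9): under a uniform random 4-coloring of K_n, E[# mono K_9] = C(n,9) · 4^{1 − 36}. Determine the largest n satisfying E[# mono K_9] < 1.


We need C(n, 9) · 4^{1 − 36} < 1, i.e. C(n, 9) < 4^{36 − 1} = 1180591620717411303424.
Check values of n near the boundary:
  n = 908: C(908, 9) = 1111058428637338083100; 1111058428637338083100 < 1180591620717411303424? YES
  n = 909: C(909, 9) = 1122169012923711463931; 1122169012923711463931 < 1180591620717411303424? YES
  n = 910: C(910, 9) = 1133378248346922788210; 1133378248346922788210 < 1180591620717411303424? YES
  n = 911: C(911, 9) = 1144686900492291197405; 1144686900492291197405 < 1180591620717411303424? YES
  n = 912: C(912, 9) = 1156095740032081475120; 1156095740032081475120 < 1180591620717411303424? YES
  n = 913: C(913, 9) = 1167605542753639808390; 1167605542753639808390 < 1180591620717411303424? YES
  n = 914: C(914, 9) = 1179217089587653905932; 1179217089587653905932 < 1180591620717411303424? YES
  n = 915: C(915, 9) = 1190931166636537885130; 1190931166636537885130 < 1180591620717411303424? NO
The largest n with C(n, 9) < 1180591620717411303424 is n = 914 (where E[X] = 294804272396913476483/295147905179352825856 ≈ 0.9988). Hence R_4(9) > 914, i.e. R_4(9) ≥ 915.

Largest n = 914; hence R_4(9) > 914.


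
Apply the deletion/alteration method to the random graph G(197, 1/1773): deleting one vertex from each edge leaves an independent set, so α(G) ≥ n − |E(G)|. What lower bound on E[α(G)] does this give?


E[|E(G)|] = C(197, 2)·p = 19306 · (1/1773) = 98/9.
E[α(G)] ≥ n − E[|E(G)|] = 197 − 98/9 = 1675/9.
Numerically: ≈ 186.1111.
(This is only a lower bound; the true E[α(G)] may be larger.)

E[α(G)] ≥ 1675/9 ≈ 186.1111.


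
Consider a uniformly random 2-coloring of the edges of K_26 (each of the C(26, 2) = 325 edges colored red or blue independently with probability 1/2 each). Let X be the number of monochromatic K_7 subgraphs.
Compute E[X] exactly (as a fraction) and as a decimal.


Let X = Σ_S X_S over the C(26, 7) = 657800 subsets S of size 7, where X_S = 1 if the K_7 on S is monochromatic.
For a fixed S, the K_7 on S has C(7, 2) = 21 edges. P[all 21 edges red] = (1/2)^21, and likewise for blue, so P[monochromatic] = 2·(1/2)^21 = 2^{1 − 21} = 1/1048576.
By linearity: E[X] = C(26, 7) · 2^{1 − 21} = 657800 · 1/1048576 = 82225/131072.
Numerically: E[X] ≈ 0.627327.

E[X] = C(26,7)·2^(1−C(7,2)) = 82225/131072 ≈ 0.627327.


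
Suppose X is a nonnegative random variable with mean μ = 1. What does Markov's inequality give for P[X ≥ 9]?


μ = E[X] = 1, a = 9.
Markov: P[X ≥ 9] ≤ μ/a = (1)/9 = 1/9.
Numerically: ≈ 0.1111.
(Since a = 9 > μ = 1.0000, the bound 1/9 is < 1 and informative.)

P[X ≥ 9] ≤ 1/9 ≈ 0.1111.


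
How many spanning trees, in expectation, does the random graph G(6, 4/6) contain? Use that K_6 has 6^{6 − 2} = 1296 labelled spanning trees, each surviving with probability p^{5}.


K_6 has 6^{6 − 2} = 1296 labelled spanning trees.
For each such spanning tree H, let X_H = 1 if all 5 edges of H are present in G. Then P[X_H = 1] = p^{5} = (2/3)^{5} = 32/243.
Summing the indicators: E[X] = Σ_H E[X_H] = 1296 · p^{5} = 1296 · 32/243 = 512/3.
Numerically: E[X] ≈ 170.7.

E[X] = 1296 · (2/3)^{5} = 512/3 ≈ 170.7.


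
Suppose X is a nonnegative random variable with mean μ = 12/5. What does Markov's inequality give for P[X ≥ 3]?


μ = E[X] = 12/5, a = 3.
Markov: P[X ≥ 3] ≤ μ/a = (12/5)/3 = 4/5.
Numerically: ≈ 0.800.
(Since a = 3 > μ = 2.400, the bound 4/5 is < 1 and informative.)

P[X ≥ 3] ≤ 4/5 ≈ 0.800.


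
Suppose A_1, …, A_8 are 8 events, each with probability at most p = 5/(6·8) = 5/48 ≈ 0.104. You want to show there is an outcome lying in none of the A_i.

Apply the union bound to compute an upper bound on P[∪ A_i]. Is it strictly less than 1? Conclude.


Union bound: P[∪_{i=1}^{8} A_i] ≤ Σ_i P[A_i] ≤ 8·p = 8·(5/48) = 5/6.
Numerically: 5/6 ≈ 0.833.
Is 5/6 < 1? YES.
Since P[∪ A_i] ≤ 5/6 < 1, the complement has P[∩ A_i^c] ≥ 1 − 5/6 = 1/6 > 0, so some outcome avoids every A_i.

8·p = 5/6 ≈ 0.833; existence CERTIFIED by the union bound.


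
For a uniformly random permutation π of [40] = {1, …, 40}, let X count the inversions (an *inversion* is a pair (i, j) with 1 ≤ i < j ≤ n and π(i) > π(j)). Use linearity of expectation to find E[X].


Write X = Σ X_I over the C(40, 2) = 780 pairs i < j, with X_I the indicator of one inversion.
There are 780 indicators.
For each fixed pair i < j, the values π(i) and π(j) are two distinct elements of {1, …, 40} in uniformly random order; by symmetry P[π(i) > π(j)] = 1/2.
By linearity: E[X] = 780 · (1/2) = C(40, 2) · (1/2) = 780/2 = 390 ≈ 390.000.

E[X] = 390 = 390.000.


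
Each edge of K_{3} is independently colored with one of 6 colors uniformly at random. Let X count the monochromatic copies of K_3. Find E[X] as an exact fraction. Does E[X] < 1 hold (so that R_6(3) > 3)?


E[X] = C(3, 3) · 6^{1 − 3} = 1 · 6^{−2} = 1/36.
As a reduced fraction: E[X] = 1/36 ≈ 0.027778.
Is E[X] < 1? YES.
Since E[X] < 1, there exists a 6-coloring of K_{3} with no monochromatic K_3; hence R_6(3) > 3.

E[X] = 1/36 ≈ 0.027778; E[X] < 1, so R_6(3) > 3.


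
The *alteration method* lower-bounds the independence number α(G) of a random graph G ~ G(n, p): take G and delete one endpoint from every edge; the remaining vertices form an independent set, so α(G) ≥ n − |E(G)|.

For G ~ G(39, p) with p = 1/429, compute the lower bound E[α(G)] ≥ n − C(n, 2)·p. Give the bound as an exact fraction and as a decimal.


E[|E(G)|] = C(39, 2)·p = 741 · (1/429) = 19/11.
E[α(G)] ≥ n − E[|E(G)|] = 39 − 19/11 = 410/11.
Numerically: ≈ 37.273.
(This is only a lower bound; the true E[α(G)] may be larger.)

E[α(G)] ≥ 410/11 ≈ 37.273.


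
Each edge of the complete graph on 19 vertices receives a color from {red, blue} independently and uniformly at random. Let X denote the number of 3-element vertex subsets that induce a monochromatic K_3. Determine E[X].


Let X = Σ_S X_S over the C(19, 3) = 969 subsets S of size 3, where X_S = 1 if the K_3 on S is monochromatic.
For a fixed S, the K_3 on S has C(3, 2) = 3 edges. P[all 3 edges red] = (1/2)^3, and likewise for blue, so P[monochromatic] = 2·(1/2)^3 = 2^{1 − 3} = 1/4.
By linearity: E[X] = C(19, 3) · 2^{1 − 3} = 969 · 1/4 = 969/4.
Numerically: E[X] ≈ 242.2500.

E[X] = C(19,3)·2^(1−C(3,2)) = 969/4 ≈ 242.2500.


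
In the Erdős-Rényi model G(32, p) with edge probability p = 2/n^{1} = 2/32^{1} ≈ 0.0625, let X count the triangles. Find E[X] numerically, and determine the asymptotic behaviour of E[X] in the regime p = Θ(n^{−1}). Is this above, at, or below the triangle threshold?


Number of potential triangles: C(32, 3) = 4960.
Each occurs with probability p³ ≈ (0.0625)³ ≈ 2.44141e-04.
By linearity: E[X] = C(32, 3)·p³ ≈ 4960 · 2.44141e-04 ≈ 1.211.
Here α = 1, so p = 2/n is exactly at the triangle threshold p ~ 1/n. Asymptotically E[X] → c³/6 = 2³/6 = 4/3 ≈ 1.333, a bounded constant. In this regime the triangle count is asymptotically Poisson(c³/6).

E[X] ≈ 1.211; in regime p = Θ(1/n^{1}) E[X] stays bounded (at the triangle threshold p ~ 1/n).


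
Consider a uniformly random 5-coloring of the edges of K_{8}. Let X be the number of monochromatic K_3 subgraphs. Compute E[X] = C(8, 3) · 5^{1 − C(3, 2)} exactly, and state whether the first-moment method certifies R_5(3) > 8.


E[X] = C(8, 3) · 5^{1 − 3} = 56 · 5^{−2} = 56/25.
As a reduced fraction: E[X] = 56/25 ≈ 2.240000.
Is E[X] < 1? NO.
Since E[X] ≥ 1, the first-moment bound is inconclusive at n = 8; it does NOT by itself certify R_5(3) > 8.

E[X] = 56/25 ≈ 2.240000; E[X] ≥ 1; first-moment method inconclusive here.


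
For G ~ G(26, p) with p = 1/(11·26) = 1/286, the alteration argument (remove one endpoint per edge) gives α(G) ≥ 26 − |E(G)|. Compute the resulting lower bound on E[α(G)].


E[|E(G)|] = C(26, 2)·p = 325 · (1/286) = 25/22.
E[α(G)] ≥ n − E[|E(G)|] = 26 − 25/22 = 547/22.
Numerically: ≈ 24.864.
(This is only a lower bound; the true E[α(G)] may be larger.)

E[α(G)] ≥ 547/22 ≈ 24.864.


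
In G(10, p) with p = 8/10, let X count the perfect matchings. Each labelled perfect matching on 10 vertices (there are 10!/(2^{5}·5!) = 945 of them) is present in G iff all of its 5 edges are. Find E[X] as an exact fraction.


K_10 has 10!/(2^{5}·5!) = 945 labelled perfect matchings.
For each such perfect matching H, let X_H = 1 if all 5 edges of H are present in G. Then P[X_H = 1] = p^{5} = (4/5)^{5} = 1024/3125.
By linearity of expectation: E[X] = Σ_H E[X_H] = 945 · p^{5} = 945 · 1024/3125 = 193536/625.
Numerically: E[X] ≈ 309.658.

E[X] = 945 · (4/5)^{5} = 193536/625 ≈ 309.658.


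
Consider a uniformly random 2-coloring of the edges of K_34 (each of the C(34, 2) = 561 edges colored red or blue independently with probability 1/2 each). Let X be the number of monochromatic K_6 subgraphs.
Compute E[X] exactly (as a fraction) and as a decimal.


Let X = Σ_S X_S over the C(34, 6) = 1344904 subsets S of size 6, where X_S = 1 if the K_6 on S is monochromatic.
For a fixed S, the K_6 on S has C(6, 2) = 15 edges. P[all 15 edges red] = (1/2)^15, and likewise for blue, so P[monochromatic] = 2·(1/2)^15 = 2^{1 − 15} = 1/16384.
By linearity of expectation: E[X] = C(34, 6) · 2^{1 − 15} = 1344904 · 1/16384 = 168113/2048.
Numerically: E[X] ≈ 82.086426.

E[X] = C(34,6)·2^(1−C(6,2)) = 168113/2048 ≈ 82.086426.


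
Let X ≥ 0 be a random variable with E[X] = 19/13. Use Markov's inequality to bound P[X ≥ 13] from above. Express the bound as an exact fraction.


μ = E[X] = 19/13, a = 13.
Markov: P[X ≥ 13] ≤ μ/a = (19/13)/13 = 19/169.
Numerically: ≈ 0.11243.
(Since a = 13 > μ = 1.46154, the bound 19/169 is < 1 and informative.)

P[X ≥ 13] ≤ 19/169 ≈ 0.11243.


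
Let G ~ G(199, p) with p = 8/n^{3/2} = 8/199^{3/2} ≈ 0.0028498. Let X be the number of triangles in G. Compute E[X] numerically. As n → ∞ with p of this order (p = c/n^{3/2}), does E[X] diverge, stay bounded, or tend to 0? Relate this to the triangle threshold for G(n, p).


Number of potential triangles: C(199, 3) = 1293699.
Each occurs with probability p³ ≈ (0.0028498)³ ≈ 2.3143611e-08.
By linearity: E[X] = C(199, 3)·p³ ≈ 1293699 · 2.3143611e-08 ≈ 0.02994.
Since α = 3/2 > 1, p = c/n^{3/2} = o(1/n) is below the triangle threshold p ~ 1/n. Asymptotically E[X] ~ (c³/6)·n^{3(1−α)} = (8³/6)·n^{-1.5} → 0, so by Markov's inequality G has no triangles w.h.p.

E[X] ≈ 0.02994; in regime p = Θ(1/n^{3/2}) E[X] tends to 0 (below the triangle threshold p ~ 1/n).


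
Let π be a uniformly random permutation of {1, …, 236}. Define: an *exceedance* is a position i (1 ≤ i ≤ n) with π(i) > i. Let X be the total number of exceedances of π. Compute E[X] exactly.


Write X = Σ_{i=1}^{236} X_i, where X_i = 1_{π(i) > i}.
For each fixed i, π(i) is uniform over {1, …, 236} (marginal of a uniform permutation), so P[π(i) > i] = (n − i)/n. Summing: Σ_{i=1}^{236} (n − i)/n = (0 + 1 + … + 235)/236 = 236(236 − 1)/(2·236) = (236 − 1)/2.
Hence E[X] = Σ_{i=1}^{236} (236 − i)/236 = 235/2 ≈ 117.500000.

E[X] = 235/2 = 117.500000.


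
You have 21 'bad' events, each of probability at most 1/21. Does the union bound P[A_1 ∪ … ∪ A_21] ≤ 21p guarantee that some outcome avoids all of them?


Union bound: P[∪_{i=1}^{21} A_i] ≤ Σ_i P[A_i] ≤ 21·p = 21·(1/21) = 1.
Numerically: 1 ≈ 1.00000.
Is 1 < 1? NO.
Since the bound 1 is ≥ 1, the union bound is uninformative here; it does NOT by itself certify existence.

21·p = 1 ≈ 1.00000; existence NOT certified by the union bound.


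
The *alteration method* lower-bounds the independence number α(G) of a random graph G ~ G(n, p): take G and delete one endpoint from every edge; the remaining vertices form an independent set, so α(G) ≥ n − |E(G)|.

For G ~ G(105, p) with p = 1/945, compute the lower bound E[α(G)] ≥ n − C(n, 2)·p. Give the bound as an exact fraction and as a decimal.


E[|E(G)|] = C(105, 2)·p = 5460 · (1/945) = 52/9.
E[α(G)] ≥ n − E[|E(G)|] = 105 − 52/9 = 893/9.
Numerically: ≈ 99.222222.
(This is only a lower bound; the true E[α(G)] may be larger.)

E[α(G)] ≥ 893/9 ≈ 99.222222.


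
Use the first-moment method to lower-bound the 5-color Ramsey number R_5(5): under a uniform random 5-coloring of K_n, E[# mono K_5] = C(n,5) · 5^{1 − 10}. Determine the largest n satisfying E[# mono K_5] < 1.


We need C(n, 5) · 5^{1 − 10} < 1, i.e. C(n, 5) < 5^{10 − 1} = 1953125.
Check values of n near the boundary:
  n = 44: C(44, 5) = 1086008; 1086008 < 1953125? YES
  n = 45: C(45, 5) = 1221759; 1221759 < 1953125? YES
  n = 46: C(46, 5) = 1370754; 1370754 < 1953125? YES
  n = 47: C(47, 5) = 1533939; 1533939 < 1953125? YES
  n = 48: C(48, 5) = 1712304; 1712304 < 1953125? YES
  n = 49: C(49, 5) = 1906884; 1906884 < 1953125? YES
  n = 50: C(50, 5) = 2118760; 2118760 < 1953125? NO
  n = 51: C(51, 5) = 2349060; 2349060 < 1953125? NO
  n = 52: C(52, 5) = 2598960; 2598960 < 1953125? NO
The largest n with C(n, 5) < 1953125 is n = 49 (where E[X] = 1906884/1953125 ≈ 0.976325). Hence R_5(5) > 49, i.e. R_5(5) ≥ 50.

Largest n = 49; hence R_5(5) > 49.


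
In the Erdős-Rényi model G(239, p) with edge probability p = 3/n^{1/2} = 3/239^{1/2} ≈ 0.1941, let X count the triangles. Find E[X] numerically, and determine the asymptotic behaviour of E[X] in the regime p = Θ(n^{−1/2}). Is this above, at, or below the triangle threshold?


Number of potential triangles: C(239, 3) = 2246839.
Each occurs with probability p³ ≈ (0.1941)³ ≈ 7.307468e-03.
By linearity: E[X] = C(239, 3)·p³ ≈ 2246839 · 7.307468e-03 ≈ 16418.7037.
Since α = 1/2 < 1, p = c/n^{1/2} ≫ 1/n is above the triangle threshold p ~ 1/n. Asymptotically E[X] ~ (c³/6)·n^{3(1−α)} = (3³/6)·n^{1.5} → ∞; triangles are abundant w.h.p.

E[X] ≈ 16418.7037; in regime p = Θ(1/n^{1/2}) E[X] diverges (above the triangle threshold p ~ 1/n).


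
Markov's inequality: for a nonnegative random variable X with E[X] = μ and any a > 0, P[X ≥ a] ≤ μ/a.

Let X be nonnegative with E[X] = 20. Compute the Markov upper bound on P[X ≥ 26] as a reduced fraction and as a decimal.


μ = E[X] = 20, a = 26.
Markov: P[X ≥ 26] ≤ μ/a = (20)/26 = 10/13.
Numerically: ≈ 0.769.
(Since a = 26 > μ = 20.000, the bound 10/13 is < 1 and informative.)

P[X ≥ 26] ≤ 10/13 ≈ 0.769.


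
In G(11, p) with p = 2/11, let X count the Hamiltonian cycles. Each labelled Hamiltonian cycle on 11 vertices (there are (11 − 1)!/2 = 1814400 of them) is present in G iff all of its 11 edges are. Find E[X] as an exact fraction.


K_11 has (11 − 1)!/2 = 1814400 labelled Hamiltonian cycles.
For each such Hamiltonian cycle H, let X_H = 1 if all 11 edges of H are present in G. Then P[X_H = 1] = p^{11} = (2/11)^{11} = 2048/285311670611.
Summing the indicators: E[X] = Σ_H E[X_H] = 1814400 · p^{11} = 1814400 · 2048/285311670611 = 3715891200/285311670611.
Numerically: E[X] ≈ 0.013024.

E[X] = 1814400 · (2/11)^{11} = 3715891200/285311670611 ≈ 0.013024.


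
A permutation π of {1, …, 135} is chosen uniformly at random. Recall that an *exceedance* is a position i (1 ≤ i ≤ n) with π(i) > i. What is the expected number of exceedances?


Write X = Σ_{i=1}^{135} X_i, where X_i = 1_{π(i) > i}.
For each fixed i, π(i) is uniform over {1, …, 135} (marginal of a uniform permutation), so P[π(i) > i] = (n − i)/n. Summing: Σ_{i=1}^{135} (n − i)/n = (0 + 1 + … + 134)/135 = 135(135 − 1)/(2·135) = (135 − 1)/2.
Hence E[X] = Σ_{i=1}^{135} (135 − i)/135 = 67 ≈ 67.000.

E[X] = 67 = 67.000.


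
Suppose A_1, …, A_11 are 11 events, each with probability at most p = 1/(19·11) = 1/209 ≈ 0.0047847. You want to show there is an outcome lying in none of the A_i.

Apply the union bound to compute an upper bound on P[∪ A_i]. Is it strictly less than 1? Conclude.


Union bound: P[∪_{i=1}^{11} A_i] ≤ Σ_i P[A_i] ≤ 11·p = 11·(1/209) = 1/19.
Numerically: 1/19 ≈ 0.0526316.
Is 1/19 < 1? YES.
Since P[∪ A_i] ≤ 1/19 < 1, the complement has P[∩ A_i^c] ≥ 1 − 1/19 = 18/19 > 0, so some outcome avoids every A_i.

11·p = 1/19 ≈ 0.0526316; existence CERTIFIED by the union bound.


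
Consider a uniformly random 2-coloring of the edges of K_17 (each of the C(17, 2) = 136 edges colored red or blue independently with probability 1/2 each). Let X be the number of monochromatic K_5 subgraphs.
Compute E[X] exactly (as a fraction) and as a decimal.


Let X = Σ_S X_S over the C(17, 5) = 6188 subsets S of size 5, where X_S = 1 if the K_5 on S is monochromatic.
For a fixed S, the K_5 on S has C(5, 2) = 10 edges. P[all 10 edges red] = (1/2)^10, and likewise for blue, so P[monochromatic] = 2·(1/2)^10 = 2^{1 − 10} = 1/512.
By linearity of expectation: E[X] = C(17, 5) · 2^{1 − 10} = 6188 · 1/512 = 1547/128.
Numerically: E[X] ≈ 12.0859.

E[X] = C(17,5)·2^(1−C(5,2)) = 1547/128 ≈ 12.0859.


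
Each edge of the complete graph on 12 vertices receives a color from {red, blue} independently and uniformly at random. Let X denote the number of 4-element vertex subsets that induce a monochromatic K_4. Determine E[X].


Let X = Σ_S X_S over the C(12, 4) = 495 subsets S of size 4, where X_S = 1 if the K_4 on S is monochromatic.
For a fixed S, the K_4 on S has C(4, 2) = 6 edges. P[all 6 edges red] = (1/2)^6, and likewise for blue, so P[monochromatic] = 2·(1/2)^6 = 2^{1 − 6} = 1/32.
By linearity of expectation: E[X] = C(12, 4) · 2^{1 − 6} = 495 · 1/32 = 495/32.
Numerically: E[X] ≈ 15.469.

E[X] = C(12,4)·2^(1−C(4,2)) = 495/32 ≈ 15.469.


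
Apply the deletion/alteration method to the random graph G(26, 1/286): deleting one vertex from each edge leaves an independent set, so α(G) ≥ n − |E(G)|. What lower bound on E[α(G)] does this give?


E[|E(G)|] = C(26, 2)·p = 325 · (1/286) = 25/22.
E[α(G)] ≥ n − E[|E(G)|] = 26 − 25/22 = 547/22.
Numerically: ≈ 24.86364.
(This is only a lower bound; the true E[α(G)] may be larger.)

E[α(G)] ≥ 547/22 ≈ 24.86364.


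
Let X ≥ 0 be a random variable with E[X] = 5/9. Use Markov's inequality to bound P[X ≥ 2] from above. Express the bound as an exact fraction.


μ = E[X] = 5/9, a = 2.
Markov: P[X ≥ 2] ≤ μ/a = (5/9)/2 = 5/18.
Numerically: ≈ 0.277778.
(Since a = 2 > μ = 0.555556, the bound 5/18 is < 1 and informative.)

P[X ≥ 2] ≤ 5/18 ≈ 0.277778.


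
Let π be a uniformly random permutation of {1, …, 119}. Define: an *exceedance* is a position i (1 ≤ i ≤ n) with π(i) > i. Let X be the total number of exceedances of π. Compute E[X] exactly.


Write X = Σ_{i=1}^{119} X_i, where X_i = 1_{π(i) > i}.
For each fixed i, π(i) is uniform over {1, …, 119} (marginal of a uniform permutation), so P[π(i) > i] = (n − i)/n. Summing: Σ_{i=1}^{119} (n − i)/n = (0 + 1 + … + 118)/119 = 119(119 − 1)/(2·119) = (119 − 1)/2.
Hence E[X] = Σ_{i=1}^{119} (119 − i)/119 = 59 ≈ 59.000000.

E[X] = 59 = 59.000000.


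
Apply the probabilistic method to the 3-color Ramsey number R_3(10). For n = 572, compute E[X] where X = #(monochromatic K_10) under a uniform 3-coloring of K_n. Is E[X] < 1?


E[X] = C(572, 10) · 3^{1 − 45} = 954640815642161682606 · 3^{−44} = 954640815642161682606/984770902183611232881.
As a reduced fraction: E[X] = 106071201738017964734/109418989131512359209 ≈ 0.9694040.
Is E[X] < 1? YES.
Since E[X] < 1, there exists a 3-coloring of K_{572} with no monochromatic K_10; hence R_3(10) > 572.

E[X] = 106071201738017964734/109418989131512359209 ≈ 0.9694040; E[X] < 1, so R_3(10) > 572.


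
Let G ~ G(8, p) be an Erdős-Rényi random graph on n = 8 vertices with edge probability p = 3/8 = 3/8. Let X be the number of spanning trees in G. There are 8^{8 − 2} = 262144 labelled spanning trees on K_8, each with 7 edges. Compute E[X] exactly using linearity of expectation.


K_8 has 8^{8 − 2} = 262144 labelled spanning trees.
For each such spanning tree H, let X_H = 1 if all 7 edges of H are present in G. Then P[X_H = 1] = p^{7} = (3/8)^{7} = 2187/2097152.
By linearity: E[X] = Σ_H E[X_H] = 262144 · p^{7} = 262144 · 2187/2097152 = 2187/8.
Numerically: E[X] ≈ 273.38.

E[X] = 262144 · (3/8)^{7} = 2187/8 ≈ 273.38.


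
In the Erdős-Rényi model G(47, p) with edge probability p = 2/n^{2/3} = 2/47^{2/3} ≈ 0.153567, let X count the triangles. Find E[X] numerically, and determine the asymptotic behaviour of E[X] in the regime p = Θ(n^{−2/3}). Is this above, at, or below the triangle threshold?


Number of potential triangles: C(47, 3) = 16215.
Each occurs with probability p³ ≈ (0.153567)³ ≈ 3.62154821e-03.
By linearity: E[X] = C(47, 3)·p³ ≈ 16215 · 3.62154821e-03 ≈ 58.723404.
Since α = 2/3 < 1, p = c/n^{2/3} ≫ 1/n is above the triangle threshold p ~ 1/n. Asymptotically E[X] ~ (c³/6)·n^{3(1−α)} = (2³/6)·n^{1} → ∞; triangles are abundant w.h.p.

E[X] ≈ 58.723404; in regime p = Θ(1/n^{2/3}) E[X] diverges (above the triangle threshold p ~ 1/n).


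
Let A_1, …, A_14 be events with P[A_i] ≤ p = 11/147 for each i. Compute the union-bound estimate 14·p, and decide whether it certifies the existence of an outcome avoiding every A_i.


Union bound: P[∪_{i=1}^{14} A_i] ≤ Σ_i P[A_i] ≤ 14·p = 14·(11/147) = 22/21.
Numerically: 22/21 ≈ 1.04762.
Is 22/21 < 1? NO.
Since the bound 22/21 is ≥ 1, the union bound is uninformative here; it does NOT by itself certify existence.

14·p = 22/21 ≈ 1.04762; existence NOT certified by the union bound.


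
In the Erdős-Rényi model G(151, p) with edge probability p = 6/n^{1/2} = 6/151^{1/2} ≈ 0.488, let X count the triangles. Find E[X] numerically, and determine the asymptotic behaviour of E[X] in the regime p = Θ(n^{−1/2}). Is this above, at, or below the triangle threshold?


Number of potential triangles: C(151, 3) = 562475.
Each occurs with probability p³ ≈ (0.488)³ ≈ 1.16409e-01.
By linearity: E[X] = C(151, 3)·p³ ≈ 562475 · 1.16409e-01 ≈ 65477.419.
Since α = 1/2 < 1, p = c/n^{1/2} ≫ 1/n is above the triangle threshold p ~ 1/n. Asymptotically E[X] ~ (c³/6)·n^{3(1−α)} = (6³/6)·n^{1.5} → ∞; triangles are abundant w.h.p.

E[X] ≈ 65477.419; in regime p = Θ(1/n^{1/2}) E[X] diverges (above the triangle threshold p ~ 1/n).


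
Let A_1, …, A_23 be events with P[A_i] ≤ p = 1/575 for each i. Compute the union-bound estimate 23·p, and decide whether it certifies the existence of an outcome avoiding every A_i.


Union bound: P[∪_{i=1}^{23} A_i] ≤ Σ_i P[A_i] ≤ 23·p = 23·(1/575) = 1/25.
Numerically: 1/25 ≈ 0.040.
Is 1/25 < 1? YES.
Since P[∪ A_i] ≤ 1/25 < 1, the complement has P[∩ A_i^c] ≥ 1 − 1/25 = 24/25 > 0, so some outcome avoids every A_i.

23·p = 1/25 ≈ 0.040; existence CERTIFIED by the union bound.


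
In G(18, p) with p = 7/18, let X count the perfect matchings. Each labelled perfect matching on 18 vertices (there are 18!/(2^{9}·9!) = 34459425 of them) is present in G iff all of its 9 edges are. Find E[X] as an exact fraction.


K_18 has 18!/(2^{9}·9!) = 34459425 labelled perfect matchings.
For each such perfect matching H, let X_H = 1 if all 9 edges of H are present in G. Then P[X_H = 1] = p^{9} = (7/18)^{9} = 40353607/198359290368.
By linearity: E[X] = Σ_H E[X_H] = 34459425 · p^{9} = 34459425 · 40353607/198359290368 = 17167433257975/2448880128.
Numerically: E[X] ≈ 7010.3.

E[X] = 34459425 · (7/18)^{9} = 17167433257975/2448880128 ≈ 7010.3.


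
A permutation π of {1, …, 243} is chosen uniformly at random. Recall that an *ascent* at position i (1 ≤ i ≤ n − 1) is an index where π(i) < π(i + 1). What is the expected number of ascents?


Write X = Σ X_I over i = 1, …, 242, with X_I the indicator of one ascent.
There are 242 indicators.
For each fixed i, the pair (π(i), π(i+1)) is a uniformly random ordered pair of distinct values from {1, …, 243}; by symmetry P[π(i) < π(i+1)] = 1/2.
By linearity: E[X] = 242 · (1/2) = (243 − 1) · (1/2) = 121 ≈ 121.00000.

E[X] = 121 = 121.00000.


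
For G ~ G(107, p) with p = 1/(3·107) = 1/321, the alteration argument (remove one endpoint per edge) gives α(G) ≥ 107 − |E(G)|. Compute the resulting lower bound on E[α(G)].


E[|E(G)|] = C(107, 2)·p = 5671 · (1/321) = 53/3.
E[α(G)] ≥ n − E[|E(G)|] = 107 − 53/3 = 268/3.
Numerically: ≈ 89.3333.
(This is only a lower bound; the true E[α(G)] may be larger.)

E[α(G)] ≥ 268/3 ≈ 89.3333.


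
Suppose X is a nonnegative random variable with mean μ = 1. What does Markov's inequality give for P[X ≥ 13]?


μ = E[X] = 1, a = 13.
Markov: P[X ≥ 13] ≤ μ/a = (1)/13 = 1/13.
Numerically: ≈ 0.076923.
(Since a = 13 > μ = 1.000000, the bound 1/13 is < 1 and informative.)

P[X ≥ 13] ≤ 1/13 ≈ 0.076923.


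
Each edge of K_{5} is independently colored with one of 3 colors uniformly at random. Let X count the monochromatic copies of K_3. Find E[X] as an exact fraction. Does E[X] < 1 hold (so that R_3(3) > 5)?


E[X] = C(5, 3) · 3^{1 − 3} = 10 · 3^{−2} = 10/9.
As a reduced fraction: E[X] = 10/9 ≈ 1.1111.
Is E[X] < 1? NO.
Since E[X] ≥ 1, the first-moment bound is inconclusive at n = 5; it does NOT by itself certify R_3(3) > 5.

E[X] = 10/9 ≈ 1.1111; E[X] ≥ 1; first-moment method inconclusive here.


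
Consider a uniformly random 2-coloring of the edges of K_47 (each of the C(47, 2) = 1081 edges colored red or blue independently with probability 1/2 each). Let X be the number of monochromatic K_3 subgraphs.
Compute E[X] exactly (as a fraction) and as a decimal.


Let X = Σ_S X_S over the C(47, 3) = 16215 subsets S of size 3, where X_S = 1 if the K_3 on S is monochromatic.
For a fixed S, the K_3 on S has C(3, 2) = 3 edges. P[all 3 edges red] = (1/2)^3, and likewise for blue, so P[monochromatic] = 2·(1/2)^3 = 2^{1 − 3} = 1/4.
By linearity of expectation: E[X] = C(47, 3) · 2^{1 − 3} = 16215 · 1/4 = 16215/4.
Numerically: E[X] ≈ 4053.75000.

E[X] = C(47,3)·2^(1−C(3,2)) = 16215/4 ≈ 4053.75000.


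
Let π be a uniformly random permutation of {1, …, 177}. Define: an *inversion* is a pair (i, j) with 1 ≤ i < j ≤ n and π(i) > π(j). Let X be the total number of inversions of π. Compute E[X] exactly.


Write X = Σ X_I over the C(177, 2) = 15576 pairs i < j, with X_I the indicator of one inversion.
There are 15576 indicators.
For each fixed pair i < j, the values π(i) and π(j) are two distinct elements of {1, …, 177} in uniformly random order; by symmetry P[π(i) > π(j)] = 1/2.
By linearity: E[X] = 15576 · (1/2) = C(177, 2) · (1/2) = 15576/2 = 7788 ≈ 7788.0000.

E[X] = 7788 = 7788.0000.


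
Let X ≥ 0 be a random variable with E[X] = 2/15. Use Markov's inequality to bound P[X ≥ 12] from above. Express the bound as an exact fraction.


μ = E[X] = 2/15, a = 12.
Markov: P[X ≥ 12] ≤ μ/a = (2/15)/12 = 1/90.
Numerically: ≈ 0.011.
(Since a = 12 > μ = 0.133, the bound 1/90 is < 1 and informative.)

P[X ≥ 12] ≤ 1/90 ≈ 0.011.


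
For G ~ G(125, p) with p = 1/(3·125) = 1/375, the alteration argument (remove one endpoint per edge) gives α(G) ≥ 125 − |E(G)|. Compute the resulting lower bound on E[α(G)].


E[|E(G)|] = C(125, 2)·p = 7750 · (1/375) = 62/3.
E[α(G)] ≥ n − E[|E(G)|] = 125 − 62/3 = 313/3.
Numerically: ≈ 104.333333.
(This is only a lower bound; the true E[α(G)] may be larger.)

E[α(G)] ≥ 313/3 ≈ 104.333333.


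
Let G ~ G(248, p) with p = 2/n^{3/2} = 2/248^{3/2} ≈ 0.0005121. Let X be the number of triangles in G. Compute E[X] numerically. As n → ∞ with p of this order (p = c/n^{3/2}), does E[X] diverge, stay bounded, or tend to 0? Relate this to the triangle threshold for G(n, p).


Number of potential triangles: C(248, 3) = 2511496.
Each occurs with probability p³ ≈ (0.0005121)³ ≈ 1.342943e-10.
By linearity: E[X] = C(248, 3)·p³ ≈ 2511496 · 1.342943e-10 ≈ 0.0003.
Since α = 3/2 > 1, p = c/n^{3/2} = o(1/n) is below the triangle threshold p ~ 1/n. Asymptotically E[X] ~ (c³/6)·n^{3(1−α)} = (2³/6)·n^{-1.5} → 0, so by Markov's inequality G has no triangles w.h.p.

E[X] ≈ 0.0003; in regime p = Θ(1/n^{3/2}) E[X] tends to 0 (below the triangle threshold p ~ 1/n).


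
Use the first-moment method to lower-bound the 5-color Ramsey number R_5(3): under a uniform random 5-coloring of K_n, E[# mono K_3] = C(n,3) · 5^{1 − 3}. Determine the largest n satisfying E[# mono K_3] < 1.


We need C(n, 3) · 5^{1 − 3} < 1, i.e. C(n, 3) < 5^{3 − 1} = 25.
Check values of n near the boundary:
  n = 3: C(3, 3) = 1; 1 < 25? YES
  n = 4: C(4, 3) = 4; 4 < 25? YES
  n = 5: C(5, 3) = 10; 10 < 25? YES
  n = 6: C(6, 3) = 20; 20 < 25? YES
  n = 7: C(7, 3) = 35; 35 < 25? NO
The largest n with C(n, 3) < 25 is n = 6 (where E[X] = 4/5 ≈ 0.800). Hence R_5(3) > 6, i.e. R_5(3) ≥ 7.

Largest n = 6; hence R_5(3) > 6.


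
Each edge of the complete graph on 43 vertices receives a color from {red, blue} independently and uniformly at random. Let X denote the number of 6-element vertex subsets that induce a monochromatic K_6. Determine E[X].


Let X = Σ_S X_S over the C(43, 6) = 6096454 subsets S of size 6, where X_S = 1 if the K_6 on S is monochromatic.
For a fixed S, the K_6 on S has C(6, 2) = 15 edges. P[all 15 edges red] = (1/2)^15, and likewise for blue, so P[monochromatic] = 2·(1/2)^15 = 2^{1 − 15} = 1/16384.
By linearity of expectation: E[X] = C(43, 6) · 2^{1 − 15} = 6096454 · 1/16384 = 3048227/8192.
Numerically: E[X] ≈ 372.09802.

E[X] = C(43,6)·2^(1−C(6,2)) = 3048227/8192 ≈ 372.09802.


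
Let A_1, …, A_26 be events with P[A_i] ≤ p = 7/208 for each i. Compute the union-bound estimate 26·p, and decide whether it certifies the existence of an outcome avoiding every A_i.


Union bound: P[∪_{i=1}^{26} A_i] ≤ Σ_i P[A_i] ≤ 26·p = 26·(7/208) = 7/8.
Numerically: 7/8 ≈ 0.8750000.
Is 7/8 < 1? YES.
Since P[∪ A_i] ≤ 7/8 < 1, the complement has P[∩ A_i^c] ≥ 1 − 7/8 = 1/8 > 0, so some outcome avoids every A_i.

26·p = 7/8 ≈ 0.8750000; existence CERTIFIED by the union bound.


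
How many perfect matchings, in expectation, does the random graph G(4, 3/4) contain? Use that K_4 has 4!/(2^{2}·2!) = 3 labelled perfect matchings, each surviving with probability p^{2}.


K_4 has 4!/(2^{2}·2!) = 3 labelled perfect matchings.
For each such perfect matching H, let X_H = 1 if all 2 edges of H are present in G. Then P[X_H = 1] = p^{2} = (3/4)^{2} = 9/16.
Summing the indicators: E[X] = Σ_H E[X_H] = 3 · p^{2} = 3 · 9/16 = 27/16.
Numerically: E[X] ≈ 1.6875.

E[X] = 3 · (3/4)^{2} = 27/16 ≈ 1.6875.


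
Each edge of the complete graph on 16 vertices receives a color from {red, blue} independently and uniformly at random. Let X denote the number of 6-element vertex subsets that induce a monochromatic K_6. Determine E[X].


Let X = Σ_S X_S over the C(16, 6) = 8008 subsets S of size 6, where X_S = 1 if the K_6 on S is monochromatic.
For a fixed S, the K_6 on S has C(6, 2) = 15 edges. P[all 15 edges red] = (1/2)^15, and likewise for blue, so P[monochromatic] = 2·(1/2)^15 = 2^{1 − 15} = 1/16384.
By linearity of expectation: E[X] = C(16, 6) · 2^{1 − 15} = 8008 · 1/16384 = 1001/2048.
Numerically: E[X] ≈ 0.489.

E[X] = C(16,6)·2^(1−C(6,2)) = 1001/2048 ≈ 0.489.
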